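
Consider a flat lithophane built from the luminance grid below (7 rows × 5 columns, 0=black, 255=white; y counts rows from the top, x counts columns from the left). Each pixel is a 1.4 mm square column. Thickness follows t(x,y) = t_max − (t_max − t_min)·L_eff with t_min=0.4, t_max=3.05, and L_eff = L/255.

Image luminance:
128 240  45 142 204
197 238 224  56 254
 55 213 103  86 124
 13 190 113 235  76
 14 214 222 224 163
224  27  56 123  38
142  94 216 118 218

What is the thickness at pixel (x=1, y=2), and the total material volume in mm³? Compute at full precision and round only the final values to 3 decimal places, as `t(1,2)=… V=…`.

t(1,2)=0.836 V=106.796

span = t_max - t_min = 3.05 - 0.4 = 2.650
L(1,2) = 213, L_eff = 213/255 = 0.835294
t(1,2) = 3.05 - 2.650·0.835294 = 0.836
Σt over all 7·5 pixels = 69472/1275 ≈ 54.4878431
V = pitch²·Σt = 1.4²·69472/1275 = 106.796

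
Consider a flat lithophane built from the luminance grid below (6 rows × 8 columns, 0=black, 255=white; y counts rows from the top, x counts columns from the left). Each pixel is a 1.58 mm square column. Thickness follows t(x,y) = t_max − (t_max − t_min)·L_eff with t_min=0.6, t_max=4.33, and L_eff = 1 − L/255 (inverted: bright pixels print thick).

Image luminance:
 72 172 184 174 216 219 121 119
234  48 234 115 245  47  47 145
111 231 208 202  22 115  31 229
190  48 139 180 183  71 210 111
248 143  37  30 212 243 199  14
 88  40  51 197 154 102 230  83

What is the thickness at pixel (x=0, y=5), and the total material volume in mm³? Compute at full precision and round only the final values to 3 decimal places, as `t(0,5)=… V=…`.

t(0,5)=1.887 V=318.160

span = t_max - t_min = 4.33 - 0.6 = 3.730
L(0,5) = 88, L_eff = 1 - 88/255 = 0.654902 (inverted)
t(0,5) = 4.33 - 3.730·0.654902 = 1.887
Σt over all 6·8 pixels = 270826/2125 ≈ 127.4475294
V = pitch²·Σt = 1.58²·270826/2125 = 318.160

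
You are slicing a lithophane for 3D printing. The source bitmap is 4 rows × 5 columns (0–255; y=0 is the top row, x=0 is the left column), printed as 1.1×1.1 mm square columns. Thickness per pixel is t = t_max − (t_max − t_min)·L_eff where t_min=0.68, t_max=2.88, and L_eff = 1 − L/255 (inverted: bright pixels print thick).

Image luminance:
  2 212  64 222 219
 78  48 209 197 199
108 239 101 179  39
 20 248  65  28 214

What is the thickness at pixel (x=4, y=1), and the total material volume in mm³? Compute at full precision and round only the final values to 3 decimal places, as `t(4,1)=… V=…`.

t(4,1)=2.397 V=44.548

span = t_max - t_min = 2.88 - 0.68 = 2.200
L(4,1) = 199, L_eff = 1 - 199/255 = 0.219608 (inverted)
t(4,1) = 2.88 - 2.200·0.219608 = 2.397
Σt over all 4·5 pixels = 15647/425 ≈ 36.8164706
V = pitch²·Σt = 1.1²·15647/425 = 44.548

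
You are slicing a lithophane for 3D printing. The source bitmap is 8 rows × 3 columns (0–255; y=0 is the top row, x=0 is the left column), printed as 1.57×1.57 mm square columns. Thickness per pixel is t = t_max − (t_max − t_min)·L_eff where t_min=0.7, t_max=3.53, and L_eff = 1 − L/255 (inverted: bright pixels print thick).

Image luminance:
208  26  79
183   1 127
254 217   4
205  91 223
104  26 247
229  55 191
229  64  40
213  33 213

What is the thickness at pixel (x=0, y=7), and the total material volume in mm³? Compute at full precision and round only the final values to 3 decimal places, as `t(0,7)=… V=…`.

t(0,7)=3.064 V=130.644

span = t_max - t_min = 3.53 - 0.7 = 2.830
L(0,7) = 213, L_eff = 1 - 213/255 = 0.164706 (inverted)
t(0,7) = 3.53 - 2.830·0.164706 = 3.064
Σt over all 8·3 pixels = 675773/12750 ≈ 53.0018039
V = pitch²·Σt = 1.57²·675773/12750 = 130.644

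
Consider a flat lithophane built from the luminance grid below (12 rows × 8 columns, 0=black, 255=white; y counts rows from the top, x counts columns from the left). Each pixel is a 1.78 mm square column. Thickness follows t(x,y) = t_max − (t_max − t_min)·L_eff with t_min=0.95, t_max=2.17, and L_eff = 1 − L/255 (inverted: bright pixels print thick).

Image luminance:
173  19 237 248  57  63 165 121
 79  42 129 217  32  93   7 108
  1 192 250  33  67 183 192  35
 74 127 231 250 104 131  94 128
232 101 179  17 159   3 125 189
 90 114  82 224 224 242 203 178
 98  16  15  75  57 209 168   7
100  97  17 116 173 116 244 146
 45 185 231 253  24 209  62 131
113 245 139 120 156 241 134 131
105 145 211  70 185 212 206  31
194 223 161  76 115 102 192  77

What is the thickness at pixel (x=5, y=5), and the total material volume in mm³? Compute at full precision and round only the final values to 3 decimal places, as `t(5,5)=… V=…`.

span = t_max - t_min = 2.17 - 0.95 = 1.220
L(5,5) = 242, L_eff = 1 - 242/255 = 0.050980 (inverted)
t(5,5) = 2.17 - 1.220·0.050980 = 2.108
Σt over all 12·8 pixels = 966371/6375 ≈ 151.5876078
V = pitch²·Σt = 1.78²·966371/6375 = 480.290

t(5,5)=2.108 V=480.290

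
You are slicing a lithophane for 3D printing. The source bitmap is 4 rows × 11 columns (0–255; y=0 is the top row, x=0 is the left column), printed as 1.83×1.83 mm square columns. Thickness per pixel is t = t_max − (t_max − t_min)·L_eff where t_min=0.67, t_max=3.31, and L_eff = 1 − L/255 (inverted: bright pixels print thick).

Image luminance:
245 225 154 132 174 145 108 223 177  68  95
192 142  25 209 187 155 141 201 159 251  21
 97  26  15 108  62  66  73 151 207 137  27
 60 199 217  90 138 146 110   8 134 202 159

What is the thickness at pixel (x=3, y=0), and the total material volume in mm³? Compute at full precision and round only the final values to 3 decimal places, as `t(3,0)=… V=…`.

t(3,0)=2.037 V=301.932

span = t_max - t_min = 3.31 - 0.67 = 2.640
L(3,0) = 132, L_eff = 1 - 132/255 = 0.482353 (inverted)
t(3,0) = 3.31 - 2.640·0.482353 = 2.037
Σt over all 4·11 pixels = 191587/2125 ≈ 90.1585882
V = pitch²·Σt = 1.83²·191587/2125 = 301.932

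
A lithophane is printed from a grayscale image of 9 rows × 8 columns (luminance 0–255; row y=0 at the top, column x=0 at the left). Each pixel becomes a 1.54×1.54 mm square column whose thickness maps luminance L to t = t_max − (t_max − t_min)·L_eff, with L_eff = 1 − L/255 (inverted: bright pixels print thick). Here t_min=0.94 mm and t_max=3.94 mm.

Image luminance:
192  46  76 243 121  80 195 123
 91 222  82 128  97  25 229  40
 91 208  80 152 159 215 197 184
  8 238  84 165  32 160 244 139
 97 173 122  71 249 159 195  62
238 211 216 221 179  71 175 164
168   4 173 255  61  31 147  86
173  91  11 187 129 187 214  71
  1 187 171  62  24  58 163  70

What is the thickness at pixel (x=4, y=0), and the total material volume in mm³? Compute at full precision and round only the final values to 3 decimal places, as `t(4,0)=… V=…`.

span = t_max - t_min = 3.94 - 0.94 = 3.000
L(4,0) = 121, L_eff = 1 - 121/255 = 0.525490 (inverted)
t(4,0) = 3.94 - 3.000·0.525490 = 2.364
Σt over all 9·8 pixels = 181.48
V = pitch²·Σt = 1.54²·181.48 = 430.398

t(4,0)=2.364 V=430.398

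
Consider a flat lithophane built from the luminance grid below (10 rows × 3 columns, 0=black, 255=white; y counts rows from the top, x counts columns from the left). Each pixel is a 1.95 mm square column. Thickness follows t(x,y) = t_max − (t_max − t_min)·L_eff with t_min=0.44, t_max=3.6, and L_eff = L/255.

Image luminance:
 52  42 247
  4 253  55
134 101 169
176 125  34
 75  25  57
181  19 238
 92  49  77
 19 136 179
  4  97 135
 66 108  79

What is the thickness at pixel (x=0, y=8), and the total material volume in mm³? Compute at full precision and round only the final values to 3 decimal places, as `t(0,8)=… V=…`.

span = t_max - t_min = 3.6 - 0.44 = 3.160
L(0,8) = 4, L_eff = 4/255 = 0.015686
t(0,8) = 3.6 - 3.160·0.015686 = 3.550
Σt over all 10·3 pixels = 449288/6375 ≈ 70.4765490
V = pitch²·Σt = 1.95²·449288/6375 = 267.987

t(0,8)=3.550 V=267.987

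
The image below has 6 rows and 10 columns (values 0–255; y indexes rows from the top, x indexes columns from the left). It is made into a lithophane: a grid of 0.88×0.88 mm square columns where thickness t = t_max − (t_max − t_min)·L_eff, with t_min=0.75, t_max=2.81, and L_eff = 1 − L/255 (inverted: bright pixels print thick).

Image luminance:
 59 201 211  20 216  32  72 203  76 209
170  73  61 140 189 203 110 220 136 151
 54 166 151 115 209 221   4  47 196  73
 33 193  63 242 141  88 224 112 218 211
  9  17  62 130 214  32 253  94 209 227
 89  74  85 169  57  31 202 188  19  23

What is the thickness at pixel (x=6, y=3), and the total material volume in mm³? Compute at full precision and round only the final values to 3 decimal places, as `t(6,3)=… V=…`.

t(6,3)=2.560 V=83.000

span = t_max - t_min = 2.81 - 0.75 = 2.060
L(6,3) = 224, L_eff = 1 - 224/255 = 0.121569 (inverted)
t(6,3) = 2.81 - 2.060·0.121569 = 2.560
Σt over all 6·10 pixels = 1366541/12750 ≈ 107.1796863
V = pitch²·Σt = 0.88²·1366541/12750 = 83.000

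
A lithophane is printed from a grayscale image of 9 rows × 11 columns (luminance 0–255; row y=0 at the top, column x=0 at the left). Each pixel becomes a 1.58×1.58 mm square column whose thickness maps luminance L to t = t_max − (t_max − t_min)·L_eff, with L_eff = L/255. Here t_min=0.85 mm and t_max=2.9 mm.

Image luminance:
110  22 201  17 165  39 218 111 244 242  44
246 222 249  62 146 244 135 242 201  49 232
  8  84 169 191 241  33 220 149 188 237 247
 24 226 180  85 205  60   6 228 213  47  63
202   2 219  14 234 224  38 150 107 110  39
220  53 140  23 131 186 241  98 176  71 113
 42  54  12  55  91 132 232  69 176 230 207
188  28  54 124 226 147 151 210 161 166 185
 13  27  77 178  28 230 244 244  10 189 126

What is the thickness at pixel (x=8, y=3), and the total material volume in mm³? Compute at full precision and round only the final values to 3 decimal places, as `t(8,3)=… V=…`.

t(8,3)=1.188 V=442.934

span = t_max - t_min = 2.9 - 0.85 = 2.050
L(8,3) = 213, L_eff = 213/255 = 0.835294
t(8,3) = 2.9 - 2.050·0.835294 = 1.188
Σt over all 9·11 pixels = 226222/1275 ≈ 177.4290196
V = pitch²·Σt = 1.58²·226222/1275 = 442.934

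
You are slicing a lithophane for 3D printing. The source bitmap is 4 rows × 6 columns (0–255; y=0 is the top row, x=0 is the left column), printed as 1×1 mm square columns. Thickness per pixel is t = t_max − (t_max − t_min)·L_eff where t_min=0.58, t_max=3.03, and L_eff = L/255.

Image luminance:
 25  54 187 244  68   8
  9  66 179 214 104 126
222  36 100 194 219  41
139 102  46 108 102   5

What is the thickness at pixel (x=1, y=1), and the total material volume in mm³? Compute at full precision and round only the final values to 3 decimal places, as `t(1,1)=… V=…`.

t(1,1)=2.396 V=47.759

span = t_max - t_min = 3.03 - 0.58 = 2.450
L(1,1) = 66, L_eff = 66/255 = 0.258824
t(1,1) = 3.03 - 2.450·0.258824 = 2.396
Σt over all 4·6 pixels = 8119/170 ≈ 47.7588235
V = pitch²·Σt = 1²·8119/170 = 47.759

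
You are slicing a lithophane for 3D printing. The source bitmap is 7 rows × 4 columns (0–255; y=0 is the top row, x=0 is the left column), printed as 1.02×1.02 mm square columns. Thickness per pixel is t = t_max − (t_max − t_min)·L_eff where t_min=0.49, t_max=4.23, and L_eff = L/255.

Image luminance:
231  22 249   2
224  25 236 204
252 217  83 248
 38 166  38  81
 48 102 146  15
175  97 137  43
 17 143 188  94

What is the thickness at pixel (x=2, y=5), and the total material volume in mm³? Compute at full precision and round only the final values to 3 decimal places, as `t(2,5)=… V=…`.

span = t_max - t_min = 4.23 - 0.49 = 3.740
L(2,5) = 137, L_eff = 137/255 = 0.537255
t(2,5) = 4.23 - 3.740·0.537255 = 2.221
Σt over all 7·4 pixels = 50099/750 ≈ 66.7986667
V = pitch²·Σt = 1.02²·50099/750 = 69.497

t(2,5)=2.221 V=69.497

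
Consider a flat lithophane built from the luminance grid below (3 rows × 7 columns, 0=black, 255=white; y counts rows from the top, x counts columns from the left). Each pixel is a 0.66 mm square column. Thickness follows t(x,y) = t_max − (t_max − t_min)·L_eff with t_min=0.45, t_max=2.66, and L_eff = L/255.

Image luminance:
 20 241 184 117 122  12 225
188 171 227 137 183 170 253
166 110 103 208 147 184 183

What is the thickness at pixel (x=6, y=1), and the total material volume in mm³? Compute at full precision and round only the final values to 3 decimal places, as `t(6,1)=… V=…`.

span = t_max - t_min = 2.66 - 0.45 = 2.210
L(6,1) = 253, L_eff = 253/255 = 0.992157
t(6,1) = 2.66 - 2.210·0.992157 = 0.467
Σt over all 3·7 pixels = 26.818
V = pitch²·Σt = 0.66²·26.818 = 11.682

t(6,1)=0.467 V=11.682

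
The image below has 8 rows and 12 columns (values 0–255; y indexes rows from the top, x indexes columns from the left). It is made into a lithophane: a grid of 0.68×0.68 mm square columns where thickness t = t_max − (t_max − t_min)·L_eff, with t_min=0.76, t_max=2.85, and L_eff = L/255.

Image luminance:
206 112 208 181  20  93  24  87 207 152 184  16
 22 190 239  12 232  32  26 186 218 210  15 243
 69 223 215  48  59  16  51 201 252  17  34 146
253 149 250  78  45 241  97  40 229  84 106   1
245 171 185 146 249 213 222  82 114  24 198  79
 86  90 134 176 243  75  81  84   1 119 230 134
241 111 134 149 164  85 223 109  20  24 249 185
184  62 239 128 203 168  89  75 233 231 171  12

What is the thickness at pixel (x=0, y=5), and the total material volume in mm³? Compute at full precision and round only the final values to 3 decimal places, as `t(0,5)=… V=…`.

t(0,5)=2.145 V=77.665

span = t_max - t_min = 2.85 - 0.76 = 2.090
L(0,5) = 86, L_eff = 86/255 = 0.337255
t(0,5) = 2.85 - 2.090·0.337255 = 2.145
Σt over all 8·12 pixels = 4282999/25500 ≈ 167.9607451
V = pitch²·Σt = 0.68²·4282999/25500 = 77.665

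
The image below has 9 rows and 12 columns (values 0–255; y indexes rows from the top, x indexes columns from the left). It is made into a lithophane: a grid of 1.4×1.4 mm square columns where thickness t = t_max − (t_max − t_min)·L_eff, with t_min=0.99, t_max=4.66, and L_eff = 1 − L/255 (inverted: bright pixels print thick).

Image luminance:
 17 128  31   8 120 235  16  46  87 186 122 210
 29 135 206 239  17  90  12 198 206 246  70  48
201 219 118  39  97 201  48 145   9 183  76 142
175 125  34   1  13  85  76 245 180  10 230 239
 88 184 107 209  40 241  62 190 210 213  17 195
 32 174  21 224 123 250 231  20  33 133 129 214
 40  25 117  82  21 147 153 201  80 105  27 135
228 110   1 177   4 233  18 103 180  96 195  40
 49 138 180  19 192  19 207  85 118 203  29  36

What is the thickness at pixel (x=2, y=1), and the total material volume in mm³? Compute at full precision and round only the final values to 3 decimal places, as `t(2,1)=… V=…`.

t(2,1)=3.955 V=568.546

span = t_max - t_min = 4.66 - 0.99 = 3.670
L(2,1) = 206, L_eff = 1 - 206/255 = 0.192157 (inverted)
t(2,1) = 4.66 - 3.670·0.192157 = 3.955
Σt over all 9·12 pixels = 1232817/4250 ≈ 290.0745882
V = pitch²·Σt = 1.4²·1232817/4250 = 568.546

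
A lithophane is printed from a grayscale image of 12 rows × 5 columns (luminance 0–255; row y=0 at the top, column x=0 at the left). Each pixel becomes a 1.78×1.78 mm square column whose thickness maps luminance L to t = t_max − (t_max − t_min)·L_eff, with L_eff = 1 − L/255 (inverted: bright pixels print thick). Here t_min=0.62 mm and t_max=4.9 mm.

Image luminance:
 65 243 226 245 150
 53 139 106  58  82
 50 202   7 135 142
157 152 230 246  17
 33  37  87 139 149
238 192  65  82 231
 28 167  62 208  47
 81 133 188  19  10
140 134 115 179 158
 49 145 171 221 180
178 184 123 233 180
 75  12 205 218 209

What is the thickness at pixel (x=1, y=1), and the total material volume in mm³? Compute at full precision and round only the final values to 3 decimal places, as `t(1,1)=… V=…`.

t(1,1)=2.953 V=543.832

span = t_max - t_min = 4.9 - 0.62 = 4.280
L(1,1) = 139, L_eff = 1 - 139/255 = 0.454902 (inverted)
t(1,1) = 4.9 - 4.280·0.454902 = 2.953
Σt over all 12·5 pixels = 72948/425 ≈ 171.6423529
V = pitch²·Σt = 1.78²·72948/425 = 543.832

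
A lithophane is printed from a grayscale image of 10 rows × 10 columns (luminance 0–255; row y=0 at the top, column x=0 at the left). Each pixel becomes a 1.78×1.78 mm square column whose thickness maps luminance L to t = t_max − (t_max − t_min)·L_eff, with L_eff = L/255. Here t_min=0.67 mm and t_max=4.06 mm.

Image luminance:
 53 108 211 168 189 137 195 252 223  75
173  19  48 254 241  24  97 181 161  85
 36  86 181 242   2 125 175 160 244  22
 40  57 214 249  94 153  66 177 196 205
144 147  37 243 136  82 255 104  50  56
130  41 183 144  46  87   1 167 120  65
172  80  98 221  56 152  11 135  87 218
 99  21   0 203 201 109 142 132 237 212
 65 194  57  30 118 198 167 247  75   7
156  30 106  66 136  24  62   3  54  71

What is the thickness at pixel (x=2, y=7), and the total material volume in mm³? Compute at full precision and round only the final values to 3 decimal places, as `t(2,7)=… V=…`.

span = t_max - t_min = 4.06 - 0.67 = 3.390
L(2,7) = 0, L_eff = 0/255 = 0.000000
t(2,7) = 4.06 - 3.390·0.000000 = 4.060
Σt over all 10·10 pixels = 242.376
V = pitch²·Σt = 1.78²·242.376 = 767.944

t(2,7)=4.060 V=767.944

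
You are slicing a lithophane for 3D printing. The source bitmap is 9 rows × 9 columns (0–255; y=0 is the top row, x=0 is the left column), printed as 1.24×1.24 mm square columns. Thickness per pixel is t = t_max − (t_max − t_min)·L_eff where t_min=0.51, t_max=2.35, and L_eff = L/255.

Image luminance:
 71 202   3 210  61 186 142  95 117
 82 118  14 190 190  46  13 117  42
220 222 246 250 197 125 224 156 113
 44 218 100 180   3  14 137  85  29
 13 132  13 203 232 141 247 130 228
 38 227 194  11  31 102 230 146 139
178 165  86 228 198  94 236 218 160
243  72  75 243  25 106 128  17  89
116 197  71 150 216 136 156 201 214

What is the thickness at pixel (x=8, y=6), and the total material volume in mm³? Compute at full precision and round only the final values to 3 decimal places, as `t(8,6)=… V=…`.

span = t_max - t_min = 2.35 - 0.51 = 1.840
L(8,6) = 160, L_eff = 160/255 = 0.627451
t(8,6) = 2.35 - 1.840·0.627451 = 1.195
Σt over all 9·9 pixels = 2841517/25500 ≈ 111.4320392
V = pitch²·Σt = 1.24²·2841517/25500 = 171.338

t(8,6)=1.195 V=171.338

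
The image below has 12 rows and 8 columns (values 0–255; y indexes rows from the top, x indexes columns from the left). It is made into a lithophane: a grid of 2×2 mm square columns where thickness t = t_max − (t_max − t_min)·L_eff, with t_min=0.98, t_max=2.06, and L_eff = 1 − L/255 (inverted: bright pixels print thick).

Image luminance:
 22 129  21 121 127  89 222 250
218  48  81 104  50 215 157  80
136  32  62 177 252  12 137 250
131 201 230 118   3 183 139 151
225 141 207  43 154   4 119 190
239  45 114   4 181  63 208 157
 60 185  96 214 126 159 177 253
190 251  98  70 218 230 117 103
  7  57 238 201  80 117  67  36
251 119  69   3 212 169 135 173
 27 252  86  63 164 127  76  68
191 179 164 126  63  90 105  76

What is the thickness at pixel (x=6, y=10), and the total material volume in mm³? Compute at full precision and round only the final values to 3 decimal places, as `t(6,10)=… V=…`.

span = t_max - t_min = 2.06 - 0.98 = 1.080
L(6,10) = 76, L_eff = 1 - 76/255 = 0.701961 (inverted)
t(6,10) = 2.06 - 1.080·0.701961 = 1.302
Σt over all 12·8 pixels = 147.36
V = pitch²·Σt = 2²·147.36 = 589.440

t(6,10)=1.302 V=589.440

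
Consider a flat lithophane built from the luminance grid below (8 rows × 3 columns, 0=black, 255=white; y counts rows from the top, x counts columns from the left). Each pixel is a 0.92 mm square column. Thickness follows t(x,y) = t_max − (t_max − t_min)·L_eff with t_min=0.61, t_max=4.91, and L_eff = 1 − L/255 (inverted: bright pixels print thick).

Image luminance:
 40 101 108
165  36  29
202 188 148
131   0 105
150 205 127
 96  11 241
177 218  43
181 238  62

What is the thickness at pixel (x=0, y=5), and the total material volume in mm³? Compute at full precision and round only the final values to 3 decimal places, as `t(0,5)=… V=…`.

t(0,5)=2.229 V=55.238

span = t_max - t_min = 4.91 - 0.61 = 4.300
L(0,5) = 96, L_eff = 1 - 96/255 = 0.623529 (inverted)
t(0,5) = 4.91 - 4.300·0.623529 = 2.229
Σt over all 8·3 pixels = 83209/1275 ≈ 65.2619608
V = pitch²·Σt = 0.92²·83209/1275 = 55.238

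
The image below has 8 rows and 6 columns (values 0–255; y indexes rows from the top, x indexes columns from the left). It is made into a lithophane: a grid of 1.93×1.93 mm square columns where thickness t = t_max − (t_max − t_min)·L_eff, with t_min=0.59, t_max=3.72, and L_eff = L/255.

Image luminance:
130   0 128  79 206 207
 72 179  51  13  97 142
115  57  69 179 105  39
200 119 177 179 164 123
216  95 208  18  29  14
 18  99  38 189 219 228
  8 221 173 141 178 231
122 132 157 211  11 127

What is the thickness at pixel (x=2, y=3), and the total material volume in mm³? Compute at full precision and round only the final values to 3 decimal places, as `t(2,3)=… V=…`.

t(2,3)=1.547 V=394.768

span = t_max - t_min = 3.72 - 0.59 = 3.130
L(2,3) = 177, L_eff = 177/255 = 0.694118
t(2,3) = 3.72 - 3.130·0.694118 = 1.547
Σt over all 8·6 pixels = 900837/8500 ≈ 105.9808235
V = pitch²·Σt = 1.93²·900837/8500 = 394.768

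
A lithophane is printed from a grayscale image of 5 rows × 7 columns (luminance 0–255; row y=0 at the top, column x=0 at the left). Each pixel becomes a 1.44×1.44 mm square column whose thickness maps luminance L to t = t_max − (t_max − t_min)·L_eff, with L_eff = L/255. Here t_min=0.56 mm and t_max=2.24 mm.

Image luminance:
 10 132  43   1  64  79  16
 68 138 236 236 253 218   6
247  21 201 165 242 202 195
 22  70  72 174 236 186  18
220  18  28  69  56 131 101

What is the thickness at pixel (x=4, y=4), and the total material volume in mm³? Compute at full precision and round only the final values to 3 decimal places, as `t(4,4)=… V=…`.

t(4,4)=1.871 V=105.548

span = t_max - t_min = 2.24 - 0.56 = 1.680
L(4,4) = 56, L_eff = 56/255 = 0.219608
t(4,4) = 2.24 - 1.680·0.219608 = 1.871
Σt over all 5·7 pixels = 108164/2125 ≈ 50.9007059
V = pitch²·Σt = 1.44²·108164/2125 = 105.548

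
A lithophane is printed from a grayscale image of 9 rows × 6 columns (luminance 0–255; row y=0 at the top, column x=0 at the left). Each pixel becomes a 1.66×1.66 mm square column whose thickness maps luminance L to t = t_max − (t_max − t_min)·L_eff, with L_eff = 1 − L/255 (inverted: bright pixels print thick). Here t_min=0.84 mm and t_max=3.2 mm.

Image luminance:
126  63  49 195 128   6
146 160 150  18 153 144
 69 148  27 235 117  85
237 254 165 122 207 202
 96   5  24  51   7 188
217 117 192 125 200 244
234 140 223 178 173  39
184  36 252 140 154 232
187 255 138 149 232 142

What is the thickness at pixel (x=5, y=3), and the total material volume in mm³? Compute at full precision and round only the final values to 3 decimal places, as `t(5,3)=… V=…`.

span = t_max - t_min = 3.2 - 0.84 = 2.360
L(5,3) = 202, L_eff = 1 - 202/255 = 0.207843 (inverted)
t(5,3) = 3.2 - 2.360·0.207843 = 2.709
Σt over all 9·6 pixels = 149402/1275 ≈ 117.1780392
V = pitch²·Σt = 1.66²·149402/1275 = 322.896

t(5,3)=2.709 V=322.896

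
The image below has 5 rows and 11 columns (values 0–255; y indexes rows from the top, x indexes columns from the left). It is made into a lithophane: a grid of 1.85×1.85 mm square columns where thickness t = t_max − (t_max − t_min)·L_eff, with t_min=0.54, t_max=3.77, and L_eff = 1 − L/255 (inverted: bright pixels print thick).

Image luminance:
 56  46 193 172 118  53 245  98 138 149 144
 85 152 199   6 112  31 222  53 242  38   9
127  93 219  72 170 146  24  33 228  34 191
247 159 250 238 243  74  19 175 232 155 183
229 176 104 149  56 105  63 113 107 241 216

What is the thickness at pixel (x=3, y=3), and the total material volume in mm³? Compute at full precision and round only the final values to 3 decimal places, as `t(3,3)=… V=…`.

span = t_max - t_min = 3.77 - 0.54 = 3.230
L(3,3) = 238, L_eff = 1 - 238/255 = 0.066667 (inverted)
t(3,3) = 3.77 - 3.230·0.066667 = 3.555
Σt over all 5·11 pixels = 92879/750 ≈ 123.8386667
V = pitch²·Σt = 1.85²·92879/750 = 423.838

t(3,3)=3.555 V=423.838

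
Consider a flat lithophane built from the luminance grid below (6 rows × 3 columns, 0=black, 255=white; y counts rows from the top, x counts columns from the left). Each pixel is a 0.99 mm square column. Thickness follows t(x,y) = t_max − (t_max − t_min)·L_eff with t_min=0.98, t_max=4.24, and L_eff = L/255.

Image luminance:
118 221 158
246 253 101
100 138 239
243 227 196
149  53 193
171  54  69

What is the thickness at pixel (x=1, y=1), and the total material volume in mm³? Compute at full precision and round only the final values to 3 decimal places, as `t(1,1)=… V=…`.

t(1,1)=1.006 V=38.101

span = t_max - t_min = 4.24 - 0.98 = 3.260
L(1,1) = 253, L_eff = 253/255 = 0.992157
t(1,1) = 4.24 - 3.260·0.992157 = 1.006
Σt over all 6·3 pixels = 495653/12750 ≈ 38.8747451
V = pitch²·Σt = 0.99²·495653/12750 = 38.101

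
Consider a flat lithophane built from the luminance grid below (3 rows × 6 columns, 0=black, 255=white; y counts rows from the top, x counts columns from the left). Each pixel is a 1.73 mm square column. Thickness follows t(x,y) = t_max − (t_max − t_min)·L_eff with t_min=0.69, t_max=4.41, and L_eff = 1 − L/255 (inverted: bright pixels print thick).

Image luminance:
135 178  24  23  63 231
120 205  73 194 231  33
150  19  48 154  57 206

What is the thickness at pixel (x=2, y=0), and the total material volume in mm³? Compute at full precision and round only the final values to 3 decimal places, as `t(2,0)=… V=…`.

t(2,0)=1.040 V=130.781

span = t_max - t_min = 4.41 - 0.69 = 3.720
L(2,0) = 24, L_eff = 1 - 24/255 = 0.905882 (inverted)
t(2,0) = 4.41 - 3.720·0.905882 = 1.040
Σt over all 3·6 pixels = 185713/4250 ≈ 43.6971765
V = pitch²·Σt = 1.73²·185713/4250 = 130.781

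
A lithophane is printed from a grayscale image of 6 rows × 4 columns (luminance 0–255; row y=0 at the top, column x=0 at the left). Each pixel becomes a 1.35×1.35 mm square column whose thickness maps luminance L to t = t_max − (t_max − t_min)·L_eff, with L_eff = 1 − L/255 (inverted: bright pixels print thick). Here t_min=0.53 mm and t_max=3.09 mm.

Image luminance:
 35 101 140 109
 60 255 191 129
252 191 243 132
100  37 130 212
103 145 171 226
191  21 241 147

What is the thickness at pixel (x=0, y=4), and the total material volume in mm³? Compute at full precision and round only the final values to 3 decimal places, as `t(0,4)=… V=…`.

t(0,4)=1.564 V=88.354

span = t_max - t_min = 3.09 - 0.53 = 2.560
L(0,4) = 103, L_eff = 1 - 103/255 = 0.596078 (inverted)
t(0,4) = 3.09 - 2.560·0.596078 = 1.564
Σt over all 6·4 pixels = 309058/6375 ≈ 48.4796863
V = pitch²·Σt = 1.35²·309058/6375 = 88.354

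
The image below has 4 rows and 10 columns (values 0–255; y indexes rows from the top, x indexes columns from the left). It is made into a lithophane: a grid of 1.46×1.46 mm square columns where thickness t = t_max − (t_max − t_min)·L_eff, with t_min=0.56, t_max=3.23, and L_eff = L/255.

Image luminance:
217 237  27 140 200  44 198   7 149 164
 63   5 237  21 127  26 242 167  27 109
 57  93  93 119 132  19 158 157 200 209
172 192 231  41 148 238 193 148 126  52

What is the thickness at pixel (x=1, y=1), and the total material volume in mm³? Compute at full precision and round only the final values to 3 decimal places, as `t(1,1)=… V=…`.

span = t_max - t_min = 3.23 - 0.56 = 2.670
L(1,1) = 5, L_eff = 5/255 = 0.019608
t(1,1) = 3.23 - 2.670·0.019608 = 3.178
Σt over all 4·10 pixels = 74.91
V = pitch²·Σt = 1.46²·74.91 = 159.678

t(1,1)=3.178 V=159.678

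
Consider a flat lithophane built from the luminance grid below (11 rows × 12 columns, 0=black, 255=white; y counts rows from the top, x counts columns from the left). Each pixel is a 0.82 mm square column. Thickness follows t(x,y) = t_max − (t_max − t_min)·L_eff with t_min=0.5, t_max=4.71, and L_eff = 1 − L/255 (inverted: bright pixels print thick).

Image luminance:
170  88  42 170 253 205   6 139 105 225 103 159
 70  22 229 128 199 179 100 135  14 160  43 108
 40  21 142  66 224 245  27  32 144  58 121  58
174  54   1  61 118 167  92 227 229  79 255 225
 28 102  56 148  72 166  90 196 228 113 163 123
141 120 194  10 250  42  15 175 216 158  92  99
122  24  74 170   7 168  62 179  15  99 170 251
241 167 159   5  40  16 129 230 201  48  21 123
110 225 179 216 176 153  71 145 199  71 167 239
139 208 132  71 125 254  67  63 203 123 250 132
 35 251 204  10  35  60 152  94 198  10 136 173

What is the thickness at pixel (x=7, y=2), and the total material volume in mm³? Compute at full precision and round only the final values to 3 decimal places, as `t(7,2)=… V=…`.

t(7,2)=1.028 V=229.835

span = t_max - t_min = 4.71 - 0.5 = 4.210
L(7,2) = 32, L_eff = 1 - 32/255 = 0.874510 (inverted)
t(7,2) = 4.71 - 4.210·0.874510 = 1.028
Σt over all 11·12 pixels = 4358113/12750 ≈ 341.8127843
V = pitch²·Σt = 0.82²·4358113/12750 = 229.835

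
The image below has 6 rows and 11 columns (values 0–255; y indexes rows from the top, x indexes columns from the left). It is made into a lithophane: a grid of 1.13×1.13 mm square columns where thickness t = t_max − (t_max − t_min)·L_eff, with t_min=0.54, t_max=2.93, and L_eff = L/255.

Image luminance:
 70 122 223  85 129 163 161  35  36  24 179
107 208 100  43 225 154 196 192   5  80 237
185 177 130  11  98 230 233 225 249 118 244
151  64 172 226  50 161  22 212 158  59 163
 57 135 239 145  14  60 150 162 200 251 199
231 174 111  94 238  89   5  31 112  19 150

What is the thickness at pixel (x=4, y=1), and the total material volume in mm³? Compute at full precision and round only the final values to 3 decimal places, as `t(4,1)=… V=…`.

t(4,1)=0.821 V=139.480

span = t_max - t_min = 2.93 - 0.54 = 2.390
L(4,1) = 225, L_eff = 225/255 = 0.882353
t(4,1) = 2.93 - 2.390·0.882353 = 0.821
Σt over all 6·11 pixels = 696362/6375 ≈ 109.2332549
V = pitch²·Σt = 1.13²·696362/6375 = 139.480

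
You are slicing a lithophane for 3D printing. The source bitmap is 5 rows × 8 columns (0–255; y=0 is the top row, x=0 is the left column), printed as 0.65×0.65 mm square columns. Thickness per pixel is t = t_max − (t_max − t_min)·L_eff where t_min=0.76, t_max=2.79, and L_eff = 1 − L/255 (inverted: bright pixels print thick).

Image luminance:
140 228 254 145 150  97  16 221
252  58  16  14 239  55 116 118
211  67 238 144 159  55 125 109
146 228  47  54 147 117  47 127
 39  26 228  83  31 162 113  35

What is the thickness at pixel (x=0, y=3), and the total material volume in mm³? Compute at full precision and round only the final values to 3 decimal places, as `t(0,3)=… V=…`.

t(0,3)=1.922 V=29.180

span = t_max - t_min = 2.79 - 0.76 = 2.030
L(0,3) = 146, L_eff = 1 - 146/255 = 0.427451 (inverted)
t(0,3) = 2.79 - 2.030·0.427451 = 1.922
Σt over all 5·8 pixels = 587057/8500 ≈ 69.0655294
V = pitch²·Σt = 0.65²·587057/8500 = 29.180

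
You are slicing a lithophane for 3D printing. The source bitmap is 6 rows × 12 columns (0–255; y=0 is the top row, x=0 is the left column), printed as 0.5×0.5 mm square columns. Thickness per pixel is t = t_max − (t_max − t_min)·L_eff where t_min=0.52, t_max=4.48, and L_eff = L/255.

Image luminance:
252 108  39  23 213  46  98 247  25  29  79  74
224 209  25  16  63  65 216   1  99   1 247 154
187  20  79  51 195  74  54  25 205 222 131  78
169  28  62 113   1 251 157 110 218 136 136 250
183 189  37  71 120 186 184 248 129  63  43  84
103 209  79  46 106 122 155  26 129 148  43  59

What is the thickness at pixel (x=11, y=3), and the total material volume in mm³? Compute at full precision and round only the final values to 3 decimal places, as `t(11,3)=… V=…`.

span = t_max - t_min = 4.48 - 0.52 = 3.960
L(11,3) = 250, L_eff = 250/255 = 0.980392
t(11,3) = 4.48 - 3.960·0.980392 = 0.598
Σt over all 6·12 pixels = 412629/2125 ≈ 194.1783529
V = pitch²·Σt = 0.5²·412629/2125 = 48.545

t(11,3)=0.598 V=48.545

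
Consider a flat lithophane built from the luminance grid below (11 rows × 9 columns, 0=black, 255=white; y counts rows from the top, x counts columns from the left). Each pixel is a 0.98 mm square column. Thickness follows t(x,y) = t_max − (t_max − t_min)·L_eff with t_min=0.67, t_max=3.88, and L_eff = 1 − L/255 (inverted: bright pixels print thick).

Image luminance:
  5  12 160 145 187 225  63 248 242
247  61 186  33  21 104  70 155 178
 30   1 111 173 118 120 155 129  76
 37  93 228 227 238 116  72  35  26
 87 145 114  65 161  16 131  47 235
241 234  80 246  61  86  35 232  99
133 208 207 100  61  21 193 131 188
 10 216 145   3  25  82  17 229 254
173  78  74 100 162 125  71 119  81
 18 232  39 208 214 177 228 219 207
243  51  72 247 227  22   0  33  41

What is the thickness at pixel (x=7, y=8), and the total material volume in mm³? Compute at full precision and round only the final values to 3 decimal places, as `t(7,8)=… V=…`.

t(7,8)=2.168 V=212.721

span = t_max - t_min = 3.88 - 0.67 = 3.210
L(7,8) = 119, L_eff = 1 - 119/255 = 0.533333 (inverted)
t(7,8) = 3.88 - 3.210·0.533333 = 2.168
Σt over all 11·9 pixels = 1882687/8500 ≈ 221.4925882
V = pitch²·Σt = 0.98²·1882687/8500 = 212.721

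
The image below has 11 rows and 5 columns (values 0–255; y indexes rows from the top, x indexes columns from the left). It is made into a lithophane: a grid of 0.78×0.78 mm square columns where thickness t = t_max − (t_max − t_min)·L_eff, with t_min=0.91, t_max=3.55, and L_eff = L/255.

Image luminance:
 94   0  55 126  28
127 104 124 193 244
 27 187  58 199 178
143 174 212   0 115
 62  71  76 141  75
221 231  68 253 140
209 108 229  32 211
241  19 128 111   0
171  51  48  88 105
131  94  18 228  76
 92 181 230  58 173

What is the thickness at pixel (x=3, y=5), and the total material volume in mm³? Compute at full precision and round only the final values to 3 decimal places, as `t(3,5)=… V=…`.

span = t_max - t_min = 3.55 - 0.91 = 2.640
L(3,5) = 253, L_eff = 253/255 = 0.992157
t(3,5) = 3.55 - 2.640·0.992157 = 0.931
Σt over all 11·5 pixels = 1064921/8500 ≈ 125.2848235
V = pitch²·Σt = 0.78²·1064921/8500 = 76.223

t(3,5)=0.931 V=76.223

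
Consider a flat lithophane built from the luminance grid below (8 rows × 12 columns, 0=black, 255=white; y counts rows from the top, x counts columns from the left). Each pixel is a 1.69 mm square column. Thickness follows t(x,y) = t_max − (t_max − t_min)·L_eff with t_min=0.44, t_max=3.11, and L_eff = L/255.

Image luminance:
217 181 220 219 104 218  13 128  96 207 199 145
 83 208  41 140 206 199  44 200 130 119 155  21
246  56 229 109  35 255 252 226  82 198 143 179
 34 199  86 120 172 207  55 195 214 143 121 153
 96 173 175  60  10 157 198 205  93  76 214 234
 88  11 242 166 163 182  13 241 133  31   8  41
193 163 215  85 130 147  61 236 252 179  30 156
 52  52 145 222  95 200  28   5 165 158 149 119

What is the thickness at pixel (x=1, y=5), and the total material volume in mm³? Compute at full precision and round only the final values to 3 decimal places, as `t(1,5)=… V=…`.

t(1,5)=2.995 V=450.524

span = t_max - t_min = 3.11 - 0.44 = 2.670
L(1,5) = 11, L_eff = 11/255 = 0.043137
t(1,5) = 3.11 - 2.670·0.043137 = 2.995
Σt over all 8·12 pixels = 1340799/8500 ≈ 157.7410588
V = pitch²·Σt = 1.69²·1340799/8500 = 450.524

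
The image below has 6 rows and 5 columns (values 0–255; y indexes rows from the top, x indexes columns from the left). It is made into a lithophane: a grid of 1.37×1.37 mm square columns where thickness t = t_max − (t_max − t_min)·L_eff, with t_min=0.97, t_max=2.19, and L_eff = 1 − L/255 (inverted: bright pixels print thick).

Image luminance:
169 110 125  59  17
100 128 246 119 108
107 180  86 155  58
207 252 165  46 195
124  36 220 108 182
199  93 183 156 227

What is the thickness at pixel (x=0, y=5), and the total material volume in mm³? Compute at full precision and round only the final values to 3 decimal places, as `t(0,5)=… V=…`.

t(0,5)=1.922 V=91.973

span = t_max - t_min = 2.19 - 0.97 = 1.220
L(0,5) = 199, L_eff = 1 - 199/255 = 0.219608 (inverted)
t(0,5) = 2.19 - 1.220·0.219608 = 1.922
Σt over all 6·5 pixels = 124957/2550 ≈ 49.0027451
V = pitch²·Σt = 1.37²·124957/2550 = 91.973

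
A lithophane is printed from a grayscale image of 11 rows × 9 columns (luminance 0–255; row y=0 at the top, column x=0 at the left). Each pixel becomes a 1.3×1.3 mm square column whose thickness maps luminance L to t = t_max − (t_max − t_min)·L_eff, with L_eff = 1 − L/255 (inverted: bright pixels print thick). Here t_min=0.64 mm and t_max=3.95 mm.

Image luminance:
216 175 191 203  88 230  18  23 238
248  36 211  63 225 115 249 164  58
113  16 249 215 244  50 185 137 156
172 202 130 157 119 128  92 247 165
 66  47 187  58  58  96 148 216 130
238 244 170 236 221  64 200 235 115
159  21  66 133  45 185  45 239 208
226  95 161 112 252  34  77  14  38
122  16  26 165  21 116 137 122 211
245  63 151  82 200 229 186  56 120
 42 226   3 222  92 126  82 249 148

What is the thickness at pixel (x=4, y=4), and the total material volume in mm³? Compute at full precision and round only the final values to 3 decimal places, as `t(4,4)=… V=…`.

t(4,4)=1.393 V=410.356

span = t_max - t_min = 3.95 - 0.64 = 3.310
L(4,4) = 58, L_eff = 1 - 58/255 = 0.772549 (inverted)
t(4,4) = 3.95 - 3.310·0.772549 = 1.393
Σt over all 11·9 pixels = 1238351/5100 ≈ 242.8139216
V = pitch²·Σt = 1.3²·1238351/5100 = 410.356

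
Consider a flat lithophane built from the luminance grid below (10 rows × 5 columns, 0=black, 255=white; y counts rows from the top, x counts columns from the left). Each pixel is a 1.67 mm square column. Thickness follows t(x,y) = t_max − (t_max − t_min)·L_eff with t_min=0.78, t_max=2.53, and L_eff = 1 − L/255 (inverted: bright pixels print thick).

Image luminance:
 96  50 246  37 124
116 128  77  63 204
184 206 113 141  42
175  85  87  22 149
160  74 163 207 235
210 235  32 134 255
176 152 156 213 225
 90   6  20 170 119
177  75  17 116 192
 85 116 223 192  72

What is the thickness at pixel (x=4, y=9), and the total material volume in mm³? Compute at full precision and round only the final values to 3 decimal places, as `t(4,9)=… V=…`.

t(4,9)=1.274 V=235.892

span = t_max - t_min = 2.53 - 0.78 = 1.750
L(4,9) = 72, L_eff = 1 - 72/255 = 0.717647 (inverted)
t(4,9) = 2.53 - 1.750·0.717647 = 1.274
Σt over all 10·5 pixels = 14379/170 ≈ 84.5823529
V = pitch²·Σt = 1.67²·14379/170 = 235.892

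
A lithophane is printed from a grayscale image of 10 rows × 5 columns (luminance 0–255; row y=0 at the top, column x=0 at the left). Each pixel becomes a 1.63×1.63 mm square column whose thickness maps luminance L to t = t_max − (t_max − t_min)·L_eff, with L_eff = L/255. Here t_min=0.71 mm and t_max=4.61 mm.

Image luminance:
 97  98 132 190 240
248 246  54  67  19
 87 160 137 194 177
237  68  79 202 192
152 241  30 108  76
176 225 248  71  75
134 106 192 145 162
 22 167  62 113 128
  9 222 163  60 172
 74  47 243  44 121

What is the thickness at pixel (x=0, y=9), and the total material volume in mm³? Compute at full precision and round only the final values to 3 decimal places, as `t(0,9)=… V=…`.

span = t_max - t_min = 4.61 - 0.71 = 3.900
L(0,9) = 74, L_eff = 74/255 = 0.290196
t(0,9) = 4.61 - 3.900·0.290196 = 3.478
Σt over all 10·5 pixels = 108669/850 ≈ 127.8458824
V = pitch²·Σt = 1.63²·108669/850 = 339.674

t(0,9)=3.478 V=339.674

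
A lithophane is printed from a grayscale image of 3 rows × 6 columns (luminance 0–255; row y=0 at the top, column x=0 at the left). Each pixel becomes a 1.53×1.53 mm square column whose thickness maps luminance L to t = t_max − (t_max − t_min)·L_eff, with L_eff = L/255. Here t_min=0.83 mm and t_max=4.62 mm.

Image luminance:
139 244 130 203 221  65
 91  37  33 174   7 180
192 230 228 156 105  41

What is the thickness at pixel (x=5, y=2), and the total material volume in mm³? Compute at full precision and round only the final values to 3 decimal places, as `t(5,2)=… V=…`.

t(5,2)=4.011 V=108.524

span = t_max - t_min = 4.62 - 0.83 = 3.790
L(5,2) = 41, L_eff = 41/255 = 0.160784
t(5,2) = 4.62 - 3.790·0.160784 = 4.011
Σt over all 3·6 pixels = 295544/6375 ≈ 46.3598431
V = pitch²·Σt = 1.53²·295544/6375 = 108.524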